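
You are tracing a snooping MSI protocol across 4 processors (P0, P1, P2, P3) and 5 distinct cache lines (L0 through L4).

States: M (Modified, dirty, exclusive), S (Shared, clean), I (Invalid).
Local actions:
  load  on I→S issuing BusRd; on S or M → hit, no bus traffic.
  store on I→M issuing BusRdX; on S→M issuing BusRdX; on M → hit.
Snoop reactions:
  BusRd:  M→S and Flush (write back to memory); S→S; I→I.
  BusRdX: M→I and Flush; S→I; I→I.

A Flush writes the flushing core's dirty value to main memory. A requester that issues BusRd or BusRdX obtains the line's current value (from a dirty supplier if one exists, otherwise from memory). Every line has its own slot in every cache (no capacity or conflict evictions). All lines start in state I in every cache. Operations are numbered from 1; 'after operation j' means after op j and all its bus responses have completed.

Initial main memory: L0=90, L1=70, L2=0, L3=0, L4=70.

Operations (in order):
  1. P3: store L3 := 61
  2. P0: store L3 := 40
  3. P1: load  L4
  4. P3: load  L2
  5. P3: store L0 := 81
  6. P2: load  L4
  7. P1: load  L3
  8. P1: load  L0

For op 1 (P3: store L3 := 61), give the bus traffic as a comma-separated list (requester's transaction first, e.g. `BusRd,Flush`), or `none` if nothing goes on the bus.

bus = BusRdX

1. P3: store L3 := 61  bus=[BusRdX]  L3: P0=I P1=I P2=I P3=M  mem[L3]=0
2. P0: store L3 := 40  bus=[BusRdX,Flush]  L3: P0=M P1=I P2=I P3=I  mem[L3]=61
3. P1: load  L4  bus=[BusRd]  L4: P0=I P1=S P2=I P3=I  mem[L4]=70
4. P3: load  L2  bus=[BusRd]  L2: P0=I P1=I P2=I P3=S  mem[L2]=0
5. P3: store L0 := 81  bus=[BusRdX]  L0: P0=I P1=I P2=I P3=M  mem[L0]=90
6. P2: load  L4  bus=[BusRd]  L4: P0=I P1=S P2=S P3=I  mem[L4]=70
7. P1: load  L3  bus=[BusRd,Flush]  L3: P0=S P1=S P2=I P3=I  mem[L3]=40
8. P1: load  L0  bus=[BusRd,Flush]  L0: P0=I P1=S P2=I P3=S  mem[L0]=81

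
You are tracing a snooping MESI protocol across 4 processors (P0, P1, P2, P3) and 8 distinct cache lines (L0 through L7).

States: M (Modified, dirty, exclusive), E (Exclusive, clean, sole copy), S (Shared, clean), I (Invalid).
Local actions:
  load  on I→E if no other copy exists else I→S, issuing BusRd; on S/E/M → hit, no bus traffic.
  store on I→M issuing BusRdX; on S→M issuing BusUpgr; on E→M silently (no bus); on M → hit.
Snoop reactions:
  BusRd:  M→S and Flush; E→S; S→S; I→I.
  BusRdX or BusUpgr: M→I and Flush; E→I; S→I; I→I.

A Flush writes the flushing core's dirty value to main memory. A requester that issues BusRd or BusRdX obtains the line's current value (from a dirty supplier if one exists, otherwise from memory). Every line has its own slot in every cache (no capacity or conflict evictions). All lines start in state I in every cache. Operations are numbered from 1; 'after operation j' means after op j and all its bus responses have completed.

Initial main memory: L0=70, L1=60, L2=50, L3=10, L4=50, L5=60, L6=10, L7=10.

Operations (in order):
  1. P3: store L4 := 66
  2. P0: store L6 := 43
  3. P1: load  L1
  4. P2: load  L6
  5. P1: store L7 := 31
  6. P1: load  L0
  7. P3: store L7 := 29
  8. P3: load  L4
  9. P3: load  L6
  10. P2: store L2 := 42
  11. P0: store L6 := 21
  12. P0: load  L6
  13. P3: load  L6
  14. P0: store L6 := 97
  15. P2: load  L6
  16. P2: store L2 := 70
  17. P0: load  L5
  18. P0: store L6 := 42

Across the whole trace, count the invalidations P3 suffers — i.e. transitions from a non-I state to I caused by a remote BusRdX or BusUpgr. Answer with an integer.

1. P3: store L4 := 66  bus=[BusRdX]  L4: P0=I P1=I P2=I P3=M  mem[L4]=50
2. P0: store L6 := 43  bus=[BusRdX]  L6: P0=M P1=I P2=I P3=I  mem[L6]=10
3. P1: load  L1  bus=[BusRd]  L1: P0=I P1=E P2=I P3=I  mem[L1]=60
4. P2: load  L6  bus=[BusRd,Flush]  L6: P0=S P1=I P2=S P3=I  mem[L6]=43
5. P1: store L7 := 31  bus=[BusRdX]  L7: P0=I P1=M P2=I P3=I  mem[L7]=10
6. P1: load  L0  bus=[BusRd]  L0: P0=I P1=E P2=I P3=I  mem[L0]=70
7. P3: store L7 := 29  bus=[BusRdX,Flush]  L7: P0=I P1=I P2=I P3=M  mem[L7]=31
8. P3: load  L4  bus=[-]  L4: P0=I P1=I P2=I P3=M  mem[L4]=50
9. P3: load  L6  bus=[BusRd]  L6: P0=S P1=I P2=S P3=S  mem[L6]=43
10. P2: store L2 := 42  bus=[BusRdX]  L2: P0=I P1=I P2=M P3=I  mem[L2]=50
11. P0: store L6 := 21  bus=[BusUpgr]  L6: P0=M P1=I P2=I P3=I  mem[L6]=43
12. P0: load  L6  bus=[-]  L6: P0=M P1=I P2=I P3=I  mem[L6]=43
13. P3: load  L6  bus=[BusRd,Flush]  L6: P0=S P1=I P2=I P3=S  mem[L6]=21
14. P0: store L6 := 97  bus=[BusUpgr]  L6: P0=M P1=I P2=I P3=I  mem[L6]=21
15. P2: load  L6  bus=[BusRd,Flush]  L6: P0=S P1=I P2=S P3=I  mem[L6]=97
16. P2: store L2 := 70  bus=[-]  L2: P0=I P1=I P2=M P3=I  mem[L2]=50
17. P0: load  L5  bus=[BusRd]  L5: P0=E P1=I P2=I P3=I  mem[L5]=60
18. P0: store L6 := 42  bus=[BusUpgr]  L6: P0=M P1=I P2=I P3=I  mem[L6]=97

invalidations = 2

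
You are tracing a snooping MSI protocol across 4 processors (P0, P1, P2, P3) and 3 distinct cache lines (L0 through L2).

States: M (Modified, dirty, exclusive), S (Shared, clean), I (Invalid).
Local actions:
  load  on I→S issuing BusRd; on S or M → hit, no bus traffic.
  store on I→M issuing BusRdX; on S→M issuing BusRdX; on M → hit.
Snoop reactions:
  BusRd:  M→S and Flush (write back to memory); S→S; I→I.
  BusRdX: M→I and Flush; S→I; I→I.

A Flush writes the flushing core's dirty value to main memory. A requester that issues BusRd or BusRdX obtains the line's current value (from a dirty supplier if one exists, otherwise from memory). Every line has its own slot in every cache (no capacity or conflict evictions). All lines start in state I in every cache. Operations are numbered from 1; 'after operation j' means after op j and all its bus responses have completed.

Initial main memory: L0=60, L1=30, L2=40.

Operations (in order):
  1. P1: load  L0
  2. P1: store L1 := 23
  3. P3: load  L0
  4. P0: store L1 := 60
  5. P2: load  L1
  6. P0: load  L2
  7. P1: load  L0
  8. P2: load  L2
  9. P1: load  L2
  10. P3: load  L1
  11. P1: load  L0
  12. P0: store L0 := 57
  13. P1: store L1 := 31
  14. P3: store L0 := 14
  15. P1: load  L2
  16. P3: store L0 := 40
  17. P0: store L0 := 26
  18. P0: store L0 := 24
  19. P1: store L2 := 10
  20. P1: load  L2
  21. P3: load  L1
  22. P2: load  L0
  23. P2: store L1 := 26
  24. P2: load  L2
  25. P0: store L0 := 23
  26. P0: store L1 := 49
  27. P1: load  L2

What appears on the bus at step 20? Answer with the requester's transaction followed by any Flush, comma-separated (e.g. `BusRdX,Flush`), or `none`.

bus = none

1. P1: load  L0  bus=[BusRd]  L0: P0=I P1=S P2=I P3=I  mem[L0]=60
2. P1: store L1 := 23  bus=[BusRdX]  L1: P0=I P1=M P2=I P3=I  mem[L1]=30
3. P3: load  L0  bus=[BusRd]  L0: P0=I P1=S P2=I P3=S  mem[L0]=60
4. P0: store L1 := 60  bus=[BusRdX,Flush]  L1: P0=M P1=I P2=I P3=I  mem[L1]=23
5. P2: load  L1  bus=[BusRd,Flush]  L1: P0=S P1=I P2=S P3=I  mem[L1]=60
6. P0: load  L2  bus=[BusRd]  L2: P0=S P1=I P2=I P3=I  mem[L2]=40
7. P1: load  L0  bus=[-]  L0: P0=I P1=S P2=I P3=S  mem[L0]=60
8. P2: load  L2  bus=[BusRd]  L2: P0=S P1=I P2=S P3=I  mem[L2]=40
9. P1: load  L2  bus=[BusRd]  L2: P0=S P1=S P2=S P3=I  mem[L2]=40
10. P3: load  L1  bus=[BusRd]  L1: P0=S P1=I P2=S P3=S  mem[L1]=60
11. P1: load  L0  bus=[-]  L0: P0=I P1=S P2=I P3=S  mem[L0]=60
12. P0: store L0 := 57  bus=[BusRdX]  L0: P0=M P1=I P2=I P3=I  mem[L0]=60
13. P1: store L1 := 31  bus=[BusRdX]  L1: P0=I P1=M P2=I P3=I  mem[L1]=60
14. P3: store L0 := 14  bus=[BusRdX,Flush]  L0: P0=I P1=I P2=I P3=M  mem[L0]=57
15. P1: load  L2  bus=[-]  L2: P0=S P1=S P2=S P3=I  mem[L2]=40
16. P3: store L0 := 40  bus=[-]  L0: P0=I P1=I P2=I P3=M  mem[L0]=57
17. P0: store L0 := 26  bus=[BusRdX,Flush]  L0: P0=M P1=I P2=I P3=I  mem[L0]=40
18. P0: store L0 := 24  bus=[-]  L0: P0=M P1=I P2=I P3=I  mem[L0]=40
19. P1: store L2 := 10  bus=[BusRdX]  L2: P0=I P1=M P2=I P3=I  mem[L2]=40
20. P1: load  L2  bus=[-]  L2: P0=I P1=M P2=I P3=I  mem[L2]=40
21. P3: load  L1  bus=[BusRd,Flush]  L1: P0=I P1=S P2=I P3=S  mem[L1]=31
22. P2: load  L0  bus=[BusRd,Flush]  L0: P0=S P1=I P2=S P3=I  mem[L0]=24
23. P2: store L1 := 26  bus=[BusRdX]  L1: P0=I P1=I P2=M P3=I  mem[L1]=31
24. P2: load  L2  bus=[BusRd,Flush]  L2: P0=I P1=S P2=S P3=I  mem[L2]=10
25. P0: store L0 := 23  bus=[BusRdX]  L0: P0=M P1=I P2=I P3=I  mem[L0]=24
26. P0: store L1 := 49  bus=[BusRdX,Flush]  L1: P0=M P1=I P2=I P3=I  mem[L1]=26
27. P1: load  L2  bus=[-]  L2: P0=I P1=S P2=S P3=I  mem[L2]=10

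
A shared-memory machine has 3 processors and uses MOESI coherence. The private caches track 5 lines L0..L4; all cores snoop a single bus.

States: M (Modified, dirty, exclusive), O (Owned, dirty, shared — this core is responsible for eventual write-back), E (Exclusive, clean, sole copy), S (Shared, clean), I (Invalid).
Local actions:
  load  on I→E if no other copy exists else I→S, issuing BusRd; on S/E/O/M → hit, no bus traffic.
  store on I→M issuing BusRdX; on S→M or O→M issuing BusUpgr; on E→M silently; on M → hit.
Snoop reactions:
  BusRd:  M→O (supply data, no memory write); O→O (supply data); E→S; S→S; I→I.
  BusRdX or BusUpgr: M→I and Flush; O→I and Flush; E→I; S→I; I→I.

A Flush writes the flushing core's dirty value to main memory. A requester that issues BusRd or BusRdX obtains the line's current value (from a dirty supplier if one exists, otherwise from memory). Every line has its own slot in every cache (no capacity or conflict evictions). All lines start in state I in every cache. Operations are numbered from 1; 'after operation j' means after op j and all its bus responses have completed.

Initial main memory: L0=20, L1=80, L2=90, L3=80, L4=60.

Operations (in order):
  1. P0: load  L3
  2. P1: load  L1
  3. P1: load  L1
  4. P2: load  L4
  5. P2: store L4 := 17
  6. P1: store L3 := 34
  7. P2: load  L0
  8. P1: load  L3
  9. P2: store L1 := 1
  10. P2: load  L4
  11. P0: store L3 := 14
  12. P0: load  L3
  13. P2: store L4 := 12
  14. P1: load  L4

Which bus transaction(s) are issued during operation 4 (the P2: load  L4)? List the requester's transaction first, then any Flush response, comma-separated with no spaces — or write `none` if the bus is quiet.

bus = BusRd

step 1: P0: load  L3  ⟶  EII  (L3)  txn=BusRd  M[L3]=80
step 2: P1: load  L1  ⟶  IEI  (L1)  txn=BusRd  M[L1]=80
step 3: P1: load  L1  ⟶  IEI  (L1)  txn=∅  M[L1]=80
step 4: P2: load  L4  ⟶  IIE  (L4)  txn=BusRd  M[L4]=60
step 5: P2: store L4 := 17  ⟶  IIM  (L4)  txn=∅  M[L4]=60
step 6: P1: store L3 := 34  ⟶  IMI  (L3)  txn=BusRdX  M[L3]=80
step 7: P2: load  L0  ⟶  IIE  (L0)  txn=BusRd  M[L0]=20
step 8: P1: load  L3  ⟶  IMI  (L3)  txn=∅  M[L3]=80
step 9: P2: store L1 := 1  ⟶  IIM  (L1)  txn=BusRdX  M[L1]=80
step 10: P2: load  L4  ⟶  IIM  (L4)  txn=∅  M[L4]=60
step 11: P0: store L3 := 14  ⟶  MII  (L3)  txn=BusRdX+Flush  M[L3]=34
step 12: P0: load  L3  ⟶  MII  (L3)  txn=∅  M[L3]=34
step 13: P2: store L4 := 12  ⟶  IIM  (L4)  txn=∅  M[L4]=60
step 14: P1: load  L4  ⟶  ISO  (L4)  txn=BusRd  M[L4]=60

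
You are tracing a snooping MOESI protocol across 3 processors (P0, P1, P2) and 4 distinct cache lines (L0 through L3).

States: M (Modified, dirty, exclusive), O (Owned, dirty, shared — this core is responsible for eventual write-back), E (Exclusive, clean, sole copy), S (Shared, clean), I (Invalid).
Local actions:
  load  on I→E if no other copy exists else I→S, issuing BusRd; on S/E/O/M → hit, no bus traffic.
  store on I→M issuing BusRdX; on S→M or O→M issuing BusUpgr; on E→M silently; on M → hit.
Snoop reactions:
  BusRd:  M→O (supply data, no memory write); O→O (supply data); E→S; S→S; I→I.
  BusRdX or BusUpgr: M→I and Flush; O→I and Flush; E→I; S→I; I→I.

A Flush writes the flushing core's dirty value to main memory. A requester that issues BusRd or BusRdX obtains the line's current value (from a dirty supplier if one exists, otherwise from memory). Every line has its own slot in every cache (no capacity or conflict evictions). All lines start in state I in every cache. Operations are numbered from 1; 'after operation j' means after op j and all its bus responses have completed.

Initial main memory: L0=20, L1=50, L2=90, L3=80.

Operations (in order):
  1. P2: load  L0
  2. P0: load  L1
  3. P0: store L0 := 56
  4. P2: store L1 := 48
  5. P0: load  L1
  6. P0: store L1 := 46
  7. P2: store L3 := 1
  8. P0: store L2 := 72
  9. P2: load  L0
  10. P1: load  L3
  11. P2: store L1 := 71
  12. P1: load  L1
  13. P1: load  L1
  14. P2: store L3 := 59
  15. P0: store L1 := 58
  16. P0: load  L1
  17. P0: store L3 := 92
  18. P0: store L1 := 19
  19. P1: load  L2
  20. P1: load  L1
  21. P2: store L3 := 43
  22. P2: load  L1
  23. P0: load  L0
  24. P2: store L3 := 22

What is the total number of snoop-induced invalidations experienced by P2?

  op1 P2: load  L0 → I/I/E on L0; bus BusRd; mem=20
  op2 P0: load  L1 → E/I/I on L1; bus BusRd; mem=50
  op3 P0: store L0 := 56 → M/I/I on L0; bus BusRdX; mem=20
  op4 P2: store L1 := 48 → I/I/M on L1; bus BusRdX; mem=50
  op5 P0: load  L1 → S/I/O on L1; bus BusRd; mem=50
  op6 P0: store L1 := 46 → M/I/I on L1; bus BusUpgr Flush; mem=48
  op7 P2: store L3 := 1 → I/I/M on L3; bus BusRdX; mem=80
  op8 P0: store L2 := 72 → M/I/I on L2; bus BusRdX; mem=90
  op9 P2: load  L0 → O/I/S on L0; bus BusRd; mem=20
  op10 P1: load  L3 → I/S/O on L3; bus BusRd; mem=80
  op11 P2: store L1 := 71 → I/I/M on L1; bus BusRdX Flush; mem=46
  op12 P1: load  L1 → I/S/O on L1; bus BusRd; mem=46
  op13 P1: load  L1 → I/S/O on L1; bus (none); mem=46
  op14 P2: store L3 := 59 → I/I/M on L3; bus BusUpgr; mem=80
  op15 P0: store L1 := 58 → M/I/I on L1; bus BusRdX Flush; mem=71
  op16 P0: load  L1 → M/I/I on L1; bus (none); mem=71
  op17 P0: store L3 := 92 → M/I/I on L3; bus BusRdX Flush; mem=59
  op18 P0: store L1 := 19 → M/I/I on L1; bus (none); mem=71
  op19 P1: load  L2 → O/S/I on L2; bus BusRd; mem=90
  op20 P1: load  L1 → O/S/I on L1; bus BusRd; mem=71
  op21 P2: store L3 := 43 → I/I/M on L3; bus BusRdX Flush; mem=92
  op22 P2: load  L1 → O/S/S on L1; bus BusRd; mem=71
  op23 P0: load  L0 → O/I/S on L0; bus (none); mem=20
  op24 P2: store L3 := 22 → I/I/M on L3; bus (none); mem=92

invalidations = 4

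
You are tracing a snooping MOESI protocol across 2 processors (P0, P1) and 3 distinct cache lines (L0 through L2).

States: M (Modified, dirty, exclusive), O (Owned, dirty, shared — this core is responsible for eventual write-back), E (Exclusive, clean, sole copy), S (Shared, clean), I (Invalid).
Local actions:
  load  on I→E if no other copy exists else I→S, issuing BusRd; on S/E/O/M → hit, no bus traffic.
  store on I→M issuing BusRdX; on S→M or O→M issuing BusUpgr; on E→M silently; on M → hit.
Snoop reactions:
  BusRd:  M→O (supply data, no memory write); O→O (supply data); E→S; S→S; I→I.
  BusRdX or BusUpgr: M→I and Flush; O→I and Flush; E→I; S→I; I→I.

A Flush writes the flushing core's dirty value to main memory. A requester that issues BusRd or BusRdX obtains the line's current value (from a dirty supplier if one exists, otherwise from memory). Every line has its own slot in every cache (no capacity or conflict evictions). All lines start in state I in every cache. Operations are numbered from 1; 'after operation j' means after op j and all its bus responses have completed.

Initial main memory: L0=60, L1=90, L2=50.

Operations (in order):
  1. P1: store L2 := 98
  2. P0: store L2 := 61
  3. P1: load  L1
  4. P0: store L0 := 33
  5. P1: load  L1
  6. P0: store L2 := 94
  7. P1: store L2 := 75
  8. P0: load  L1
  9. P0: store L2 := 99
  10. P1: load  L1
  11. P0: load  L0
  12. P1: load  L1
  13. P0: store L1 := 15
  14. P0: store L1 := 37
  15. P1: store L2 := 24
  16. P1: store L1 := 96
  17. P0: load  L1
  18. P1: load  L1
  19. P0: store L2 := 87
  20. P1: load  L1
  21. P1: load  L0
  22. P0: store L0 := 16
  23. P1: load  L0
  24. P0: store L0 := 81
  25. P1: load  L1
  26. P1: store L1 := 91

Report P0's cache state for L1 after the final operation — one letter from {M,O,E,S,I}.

[1] P1: store L2 := 98 | P0:I, P1:M(98) | bus: BusRdX
[2] P0: store L2 := 61 | P0:M(61), P1:I | bus: BusRdX,Flush
[3] P1: load  L1 | P0:I, P1:E(90) | bus: BusRd
[4] P0: store L0 := 33 | P0:M(33), P1:I | bus: BusRdX
[5] P1: load  L1 | P0:I, P1:E(90) | bus: none
[6] P0: store L2 := 94 | P0:M(94), P1:I | bus: none
[7] P1: store L2 := 75 | P0:I, P1:M(75) | bus: BusRdX,Flush
[8] P0: load  L1 | P0:S(90), P1:S(90) | bus: BusRd
[9] P0: store L2 := 99 | P0:M(99), P1:I | bus: BusRdX,Flush
[10] P1: load  L1 | P0:S(90), P1:S(90) | bus: none
[11] P0: load  L0 | P0:M(33), P1:I | bus: none
[12] P1: load  L1 | P0:S(90), P1:S(90) | bus: none
[13] P0: store L1 := 15 | P0:M(15), P1:I | bus: BusUpgr
[14] P0: store L1 := 37 | P0:M(37), P1:I | bus: none
[15] P1: store L2 := 24 | P0:I, P1:M(24) | bus: BusRdX,Flush
[16] P1: store L1 := 96 | P0:I, P1:M(96) | bus: BusRdX,Flush
[17] P0: load  L1 | P0:S(96), P1:O(96) | bus: BusRd
[18] P1: load  L1 | P0:S(96), P1:O(96) | bus: none
[19] P0: store L2 := 87 | P0:M(87), P1:I | bus: BusRdX,Flush
[20] P1: load  L1 | P0:S(96), P1:O(96) | bus: none
[21] P1: load  L0 | P0:O(33), P1:S(33) | bus: BusRd
[22] P0: store L0 := 16 | P0:M(16), P1:I | bus: BusUpgr
[23] P1: load  L0 | P0:O(16), P1:S(16) | bus: BusRd
[24] P0: store L0 := 81 | P0:M(81), P1:I | bus: BusUpgr
[25] P1: load  L1 | P0:S(96), P1:O(96) | bus: none
[26] P1: store L1 := 91 | P0:I, P1:M(91) | bus: BusUpgr

state = I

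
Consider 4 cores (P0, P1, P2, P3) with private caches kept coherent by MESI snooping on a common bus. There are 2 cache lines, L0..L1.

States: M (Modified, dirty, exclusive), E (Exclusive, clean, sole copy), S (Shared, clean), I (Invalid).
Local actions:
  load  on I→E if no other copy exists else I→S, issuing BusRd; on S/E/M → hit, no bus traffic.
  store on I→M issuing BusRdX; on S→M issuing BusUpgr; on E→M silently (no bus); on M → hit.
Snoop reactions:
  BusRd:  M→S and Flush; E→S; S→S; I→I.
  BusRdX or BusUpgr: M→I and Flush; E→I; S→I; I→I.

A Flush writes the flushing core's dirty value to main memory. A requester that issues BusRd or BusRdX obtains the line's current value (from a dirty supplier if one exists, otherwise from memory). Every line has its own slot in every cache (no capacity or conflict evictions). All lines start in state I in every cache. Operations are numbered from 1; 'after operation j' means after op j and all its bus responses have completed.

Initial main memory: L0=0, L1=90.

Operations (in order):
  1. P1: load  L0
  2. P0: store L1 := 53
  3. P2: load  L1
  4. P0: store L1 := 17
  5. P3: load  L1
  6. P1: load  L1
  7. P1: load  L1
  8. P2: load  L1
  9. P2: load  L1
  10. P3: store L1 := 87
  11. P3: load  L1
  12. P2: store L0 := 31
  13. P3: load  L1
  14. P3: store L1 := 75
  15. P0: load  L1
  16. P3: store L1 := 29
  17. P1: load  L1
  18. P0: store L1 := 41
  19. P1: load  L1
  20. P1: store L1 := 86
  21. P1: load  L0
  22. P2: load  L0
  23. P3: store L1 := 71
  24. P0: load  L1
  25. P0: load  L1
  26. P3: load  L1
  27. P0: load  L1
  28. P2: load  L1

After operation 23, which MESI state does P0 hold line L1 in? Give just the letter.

  op1 P1: load  L0 → I/E/I/I on L0; bus BusRd; mem=0
  op2 P0: store L1 := 53 → M/I/I/I on L1; bus BusRdX; mem=90
  op3 P2: load  L1 → S/I/S/I on L1; bus BusRd Flush; mem=53
  op4 P0: store L1 := 17 → M/I/I/I on L1; bus BusUpgr; mem=53
  op5 P3: load  L1 → S/I/I/S on L1; bus BusRd Flush; mem=17
  op6 P1: load  L1 → S/S/I/S on L1; bus BusRd; mem=17
  op7 P1: load  L1 → S/S/I/S on L1; bus (none); mem=17
  op8 P2: load  L1 → S/S/S/S on L1; bus BusRd; mem=17
  op9 P2: load  L1 → S/S/S/S on L1; bus (none); mem=17
  op10 P3: store L1 := 87 → I/I/I/M on L1; bus BusUpgr; mem=17
  op11 P3: load  L1 → I/I/I/M on L1; bus (none); mem=17
  op12 P2: store L0 := 31 → I/I/M/I on L0; bus BusRdX; mem=0
  op13 P3: load  L1 → I/I/I/M on L1; bus (none); mem=17
  op14 P3: store L1 := 75 → I/I/I/M on L1; bus (none); mem=17
  op15 P0: load  L1 → S/I/I/S on L1; bus BusRd Flush; mem=75
  op16 P3: store L1 := 29 → I/I/I/M on L1; bus BusUpgr; mem=75
  op17 P1: load  L1 → I/S/I/S on L1; bus BusRd Flush; mem=29
  op18 P0: store L1 := 41 → M/I/I/I on L1; bus BusRdX; mem=29
  op19 P1: load  L1 → S/S/I/I on L1; bus BusRd Flush; mem=41
  op20 P1: store L1 := 86 → I/M/I/I on L1; bus BusUpgr; mem=41
  op21 P1: load  L0 → I/S/S/I on L0; bus BusRd Flush; mem=31
  op22 P2: load  L0 → I/S/S/I on L0; bus (none); mem=31
  op23 P3: store L1 := 71 → I/I/I/M on L1; bus BusRdX Flush; mem=86
  op24 P0: load  L1 → S/I/I/S on L1; bus BusRd Flush; mem=71
  op25 P0: load  L1 → S/I/I/S on L1; bus (none); mem=71
  op26 P3: load  L1 → S/I/I/S on L1; bus (none); mem=71
  op27 P0: load  L1 → S/I/I/S on L1; bus (none); mem=71
  op28 P2: load  L1 → S/I/S/S on L1; bus BusRd; mem=71

state = I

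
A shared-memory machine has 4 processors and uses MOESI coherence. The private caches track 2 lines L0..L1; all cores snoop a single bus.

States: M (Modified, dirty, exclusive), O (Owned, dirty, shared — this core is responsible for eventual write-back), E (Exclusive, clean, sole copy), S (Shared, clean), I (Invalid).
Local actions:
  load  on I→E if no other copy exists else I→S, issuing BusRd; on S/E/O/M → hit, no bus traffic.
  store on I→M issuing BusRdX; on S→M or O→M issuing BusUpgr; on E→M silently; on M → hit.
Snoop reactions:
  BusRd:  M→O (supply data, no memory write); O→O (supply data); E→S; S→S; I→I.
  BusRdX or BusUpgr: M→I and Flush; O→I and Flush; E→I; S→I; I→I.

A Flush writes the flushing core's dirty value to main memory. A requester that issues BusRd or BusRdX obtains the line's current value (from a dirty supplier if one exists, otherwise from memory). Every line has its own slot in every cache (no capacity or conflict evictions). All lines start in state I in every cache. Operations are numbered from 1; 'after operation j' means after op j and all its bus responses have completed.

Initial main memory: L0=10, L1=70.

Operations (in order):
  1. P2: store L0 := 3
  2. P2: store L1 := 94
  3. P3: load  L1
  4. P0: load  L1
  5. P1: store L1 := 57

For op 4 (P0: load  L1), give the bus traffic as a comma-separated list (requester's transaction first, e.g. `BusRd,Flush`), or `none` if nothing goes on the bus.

bus = BusRd

1. P2: store L0 := 3  bus=[BusRdX]  L0: P0=I P1=I P2=M P3=I  mem[L0]=10
2. P2: store L1 := 94  bus=[BusRdX]  L1: P0=I P1=I P2=M P3=I  mem[L1]=70
3. P3: load  L1  bus=[BusRd]  L1: P0=I P1=I P2=O P3=S  mem[L1]=70
4. P0: load  L1  bus=[BusRd]  L1: P0=S P1=I P2=O P3=S  mem[L1]=70
5. P1: store L1 := 57  bus=[BusRdX,Flush]  L1: P0=I P1=M P2=I P3=I  mem[L1]=94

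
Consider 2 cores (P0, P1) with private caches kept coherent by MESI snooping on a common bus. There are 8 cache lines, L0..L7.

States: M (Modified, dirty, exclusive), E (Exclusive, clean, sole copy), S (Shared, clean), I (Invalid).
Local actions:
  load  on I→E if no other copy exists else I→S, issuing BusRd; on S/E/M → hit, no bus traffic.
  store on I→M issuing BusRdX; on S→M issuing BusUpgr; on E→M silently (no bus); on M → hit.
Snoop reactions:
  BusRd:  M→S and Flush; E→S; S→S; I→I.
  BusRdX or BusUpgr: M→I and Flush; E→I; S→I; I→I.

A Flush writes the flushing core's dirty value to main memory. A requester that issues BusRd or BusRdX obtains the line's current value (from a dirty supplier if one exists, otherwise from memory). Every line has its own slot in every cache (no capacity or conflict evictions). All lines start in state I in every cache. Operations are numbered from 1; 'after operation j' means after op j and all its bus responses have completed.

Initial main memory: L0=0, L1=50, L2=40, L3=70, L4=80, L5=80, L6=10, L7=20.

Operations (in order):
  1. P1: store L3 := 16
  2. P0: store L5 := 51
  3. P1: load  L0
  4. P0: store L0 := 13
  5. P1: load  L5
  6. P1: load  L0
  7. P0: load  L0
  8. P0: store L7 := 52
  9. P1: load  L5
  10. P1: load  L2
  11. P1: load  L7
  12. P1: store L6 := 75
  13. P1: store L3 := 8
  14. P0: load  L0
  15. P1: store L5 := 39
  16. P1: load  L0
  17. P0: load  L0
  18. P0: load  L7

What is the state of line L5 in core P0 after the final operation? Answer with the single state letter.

1. P1: store L3 := 16  bus=[BusRdX]  L3: P0=I P1=M  mem[L3]=70
2. P0: store L5 := 51  bus=[BusRdX]  L5: P0=M P1=I  mem[L5]=80
3. P1: load  L0  bus=[BusRd]  L0: P0=I P1=E  mem[L0]=0
4. P0: store L0 := 13  bus=[BusRdX]  L0: P0=M P1=I  mem[L0]=0
5. P1: load  L5  bus=[BusRd,Flush]  L5: P0=S P1=S  mem[L5]=51
6. P1: load  L0  bus=[BusRd,Flush]  L0: P0=S P1=S  mem[L0]=13
7. P0: load  L0  bus=[-]  L0: P0=S P1=S  mem[L0]=13
8. P0: store L7 := 52  bus=[BusRdX]  L7: P0=M P1=I  mem[L7]=20
9. P1: load  L5  bus=[-]  L5: P0=S P1=S  mem[L5]=51
10. P1: load  L2  bus=[BusRd]  L2: P0=I P1=E  mem[L2]=40
11. P1: load  L7  bus=[BusRd,Flush]  L7: P0=S P1=S  mem[L7]=52
12. P1: store L6 := 75  bus=[BusRdX]  L6: P0=I P1=M  mem[L6]=10
13. P1: store L3 := 8  bus=[-]  L3: P0=I P1=M  mem[L3]=70
14. P0: load  L0  bus=[-]  L0: P0=S P1=S  mem[L0]=13
15. P1: store L5 := 39  bus=[BusUpgr]  L5: P0=I P1=M  mem[L5]=51
16. P1: load  L0  bus=[-]  L0: P0=S P1=S  mem[L0]=13
17. P0: load  L0  bus=[-]  L0: P0=S P1=S  mem[L0]=13
18. P0: load  L7  bus=[-]  L7: P0=S P1=S  mem[L7]=52

state = I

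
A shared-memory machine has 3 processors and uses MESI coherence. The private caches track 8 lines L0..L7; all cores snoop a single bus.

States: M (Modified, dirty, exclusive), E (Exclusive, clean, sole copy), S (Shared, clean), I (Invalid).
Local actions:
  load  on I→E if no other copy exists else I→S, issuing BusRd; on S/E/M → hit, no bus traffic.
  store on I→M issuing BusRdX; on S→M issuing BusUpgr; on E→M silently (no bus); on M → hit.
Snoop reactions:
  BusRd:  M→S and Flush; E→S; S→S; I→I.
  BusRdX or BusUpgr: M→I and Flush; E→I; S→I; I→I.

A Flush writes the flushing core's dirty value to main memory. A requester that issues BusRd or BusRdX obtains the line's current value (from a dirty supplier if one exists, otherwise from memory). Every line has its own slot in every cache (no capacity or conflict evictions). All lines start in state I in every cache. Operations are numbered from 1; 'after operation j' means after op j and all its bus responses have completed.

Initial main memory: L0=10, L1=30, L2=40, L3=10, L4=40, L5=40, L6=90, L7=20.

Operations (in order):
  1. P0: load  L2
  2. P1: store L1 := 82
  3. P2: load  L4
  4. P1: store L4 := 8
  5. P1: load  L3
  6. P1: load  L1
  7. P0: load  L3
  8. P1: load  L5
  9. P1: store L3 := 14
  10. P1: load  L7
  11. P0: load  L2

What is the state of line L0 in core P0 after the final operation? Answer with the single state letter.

state = I

1. P0: load  L2  bus=[BusRd]  L2: P0=E P1=I P2=I  mem[L2]=40
2. P1: store L1 := 82  bus=[BusRdX]  L1: P0=I P1=M P2=I  mem[L1]=30
3. P2: load  L4  bus=[BusRd]  L4: P0=I P1=I P2=E  mem[L4]=40
4. P1: store L4 := 8  bus=[BusRdX]  L4: P0=I P1=M P2=I  mem[L4]=40
5. P1: load  L3  bus=[BusRd]  L3: P0=I P1=E P2=I  mem[L3]=10
6. P1: load  L1  bus=[-]  L1: P0=I P1=M P2=I  mem[L1]=30
7. P0: load  L3  bus=[BusRd]  L3: P0=S P1=S P2=I  mem[L3]=10
8. P1: load  L5  bus=[BusRd]  L5: P0=I P1=E P2=I  mem[L5]=40
9. P1: store L3 := 14  bus=[BusUpgr]  L3: P0=I P1=M P2=I  mem[L3]=10
10. P1: load  L7  bus=[BusRd]  L7: P0=I P1=E P2=I  mem[L7]=20
11. P0: load  L2  bus=[-]  L2: P0=E P1=I P2=I  mem[L2]=40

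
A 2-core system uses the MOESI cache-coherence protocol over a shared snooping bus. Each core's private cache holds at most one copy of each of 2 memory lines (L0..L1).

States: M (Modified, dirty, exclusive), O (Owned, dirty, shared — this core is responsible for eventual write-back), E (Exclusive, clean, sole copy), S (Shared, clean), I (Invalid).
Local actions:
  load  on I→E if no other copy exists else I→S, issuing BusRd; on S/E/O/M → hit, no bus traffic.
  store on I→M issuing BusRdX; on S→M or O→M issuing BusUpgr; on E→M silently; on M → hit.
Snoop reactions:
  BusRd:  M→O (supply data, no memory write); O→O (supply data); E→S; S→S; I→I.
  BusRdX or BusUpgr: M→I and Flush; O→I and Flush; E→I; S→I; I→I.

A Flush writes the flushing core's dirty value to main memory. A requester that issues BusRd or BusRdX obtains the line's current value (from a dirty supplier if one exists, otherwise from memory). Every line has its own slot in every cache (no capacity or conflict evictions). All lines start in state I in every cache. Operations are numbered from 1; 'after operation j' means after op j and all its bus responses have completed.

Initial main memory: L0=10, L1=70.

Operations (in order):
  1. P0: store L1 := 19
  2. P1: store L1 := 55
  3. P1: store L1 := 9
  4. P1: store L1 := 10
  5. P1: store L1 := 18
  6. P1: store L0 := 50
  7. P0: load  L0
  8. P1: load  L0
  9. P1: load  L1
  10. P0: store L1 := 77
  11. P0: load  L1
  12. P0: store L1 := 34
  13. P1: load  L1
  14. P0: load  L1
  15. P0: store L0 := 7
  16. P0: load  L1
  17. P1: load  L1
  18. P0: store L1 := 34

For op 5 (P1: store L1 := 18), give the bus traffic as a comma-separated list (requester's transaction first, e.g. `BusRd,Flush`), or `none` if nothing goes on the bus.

bus = none

  op1 P0: store L1 := 19 → M/I on L1; bus BusRdX; mem=70
  op2 P1: store L1 := 55 → I/M on L1; bus BusRdX Flush; mem=19
  op3 P1: store L1 := 9 → I/M on L1; bus (none); mem=19
  op4 P1: store L1 := 10 → I/M on L1; bus (none); mem=19
  op5 P1: store L1 := 18 → I/M on L1; bus (none); mem=19
  op6 P1: store L0 := 50 → I/M on L0; bus BusRdX; mem=10
  op7 P0: load  L0 → S/O on L0; bus BusRd; mem=10
  op8 P1: load  L0 → S/O on L0; bus (none); mem=10
  op9 P1: load  L1 → I/M on L1; bus (none); mem=19
  op10 P0: store L1 := 77 → M/I on L1; bus BusRdX Flush; mem=18
  op11 P0: load  L1 → M/I on L1; bus (none); mem=18
  op12 P0: store L1 := 34 → M/I on L1; bus (none); mem=18
  op13 P1: load  L1 → O/S on L1; bus BusRd; mem=18
  op14 P0: load  L1 → O/S on L1; bus (none); mem=18
  op15 P0: store L0 := 7 → M/I on L0; bus BusUpgr Flush; mem=50
  op16 P0: load  L1 → O/S on L1; bus (none); mem=18
  op17 P1: load  L1 → O/S on L1; bus (none); mem=18
  op18 P0: store L1 := 34 → M/I on L1; bus BusUpgr; mem=18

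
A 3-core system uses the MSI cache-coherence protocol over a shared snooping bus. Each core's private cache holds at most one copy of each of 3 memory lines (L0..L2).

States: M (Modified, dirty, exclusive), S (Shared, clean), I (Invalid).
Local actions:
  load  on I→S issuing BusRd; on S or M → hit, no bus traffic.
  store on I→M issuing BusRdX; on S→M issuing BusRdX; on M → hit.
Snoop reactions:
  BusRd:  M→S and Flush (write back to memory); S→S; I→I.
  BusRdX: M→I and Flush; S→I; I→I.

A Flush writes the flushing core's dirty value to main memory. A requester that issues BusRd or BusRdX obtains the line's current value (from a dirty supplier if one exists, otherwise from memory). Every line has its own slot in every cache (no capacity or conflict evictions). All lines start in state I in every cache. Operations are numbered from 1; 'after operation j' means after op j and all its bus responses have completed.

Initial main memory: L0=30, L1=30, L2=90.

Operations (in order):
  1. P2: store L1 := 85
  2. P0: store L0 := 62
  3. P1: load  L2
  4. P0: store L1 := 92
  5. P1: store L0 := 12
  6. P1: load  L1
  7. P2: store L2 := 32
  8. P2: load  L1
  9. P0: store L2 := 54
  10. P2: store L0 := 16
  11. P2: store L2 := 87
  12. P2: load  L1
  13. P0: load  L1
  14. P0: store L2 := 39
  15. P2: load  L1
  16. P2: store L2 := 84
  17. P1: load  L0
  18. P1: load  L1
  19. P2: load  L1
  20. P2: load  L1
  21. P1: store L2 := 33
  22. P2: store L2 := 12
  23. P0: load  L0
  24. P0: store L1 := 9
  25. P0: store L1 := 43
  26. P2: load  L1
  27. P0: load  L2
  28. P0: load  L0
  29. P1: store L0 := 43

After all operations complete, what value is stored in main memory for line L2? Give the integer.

memory[L2] = 12

[1] P2: store L1 := 85 | P0:I, P1:I, P2:M(85) | bus: BusRdX
[2] P0: store L0 := 62 | P0:M(62), P1:I, P2:I | bus: BusRdX
[3] P1: load  L2 | P0:I, P1:S(90), P2:I | bus: BusRd
[4] P0: store L1 := 92 | P0:M(92), P1:I, P2:I | bus: BusRdX,Flush
[5] P1: store L0 := 12 | P0:I, P1:M(12), P2:I | bus: BusRdX,Flush
[6] P1: load  L1 | P0:S(92), P1:S(92), P2:I | bus: BusRd,Flush
[7] P2: store L2 := 32 | P0:I, P1:I, P2:M(32) | bus: BusRdX
[8] P2: load  L1 | P0:S(92), P1:S(92), P2:S(92) | bus: BusRd
[9] P0: store L2 := 54 | P0:M(54), P1:I, P2:I | bus: BusRdX,Flush
[10] P2: store L0 := 16 | P0:I, P1:I, P2:M(16) | bus: BusRdX,Flush
[11] P2: store L2 := 87 | P0:I, P1:I, P2:M(87) | bus: BusRdX,Flush
[12] P2: load  L1 | P0:S(92), P1:S(92), P2:S(92) | bus: none
[13] P0: load  L1 | P0:S(92), P1:S(92), P2:S(92) | bus: none
[14] P0: store L2 := 39 | P0:M(39), P1:I, P2:I | bus: BusRdX,Flush
[15] P2: load  L1 | P0:S(92), P1:S(92), P2:S(92) | bus: none
[16] P2: store L2 := 84 | P0:I, P1:I, P2:M(84) | bus: BusRdX,Flush
[17] P1: load  L0 | P0:I, P1:S(16), P2:S(16) | bus: BusRd,Flush
[18] P1: load  L1 | P0:S(92), P1:S(92), P2:S(92) | bus: none
[19] P2: load  L1 | P0:S(92), P1:S(92), P2:S(92) | bus: none
[20] P2: load  L1 | P0:S(92), P1:S(92), P2:S(92) | bus: none
[21] P1: store L2 := 33 | P0:I, P1:M(33), P2:I | bus: BusRdX,Flush
[22] P2: store L2 := 12 | P0:I, P1:I, P2:M(12) | bus: BusRdX,Flush
[23] P0: load  L0 | P0:S(16), P1:S(16), P2:S(16) | bus: BusRd
[24] P0: store L1 := 9 | P0:M(9), P1:I, P2:I | bus: BusRdX
[25] P0: store L1 := 43 | P0:M(43), P1:I, P2:I | bus: none
[26] P2: load  L1 | P0:S(43), P1:I, P2:S(43) | bus: BusRd,Flush
[27] P0: load  L2 | P0:S(12), P1:I, P2:S(12) | bus: BusRd,Flush
[28] P0: load  L0 | P0:S(16), P1:S(16), P2:S(16) | bus: none
[29] P1: store L0 := 43 | P0:I, P1:M(43), P2:I | bus: BusRdX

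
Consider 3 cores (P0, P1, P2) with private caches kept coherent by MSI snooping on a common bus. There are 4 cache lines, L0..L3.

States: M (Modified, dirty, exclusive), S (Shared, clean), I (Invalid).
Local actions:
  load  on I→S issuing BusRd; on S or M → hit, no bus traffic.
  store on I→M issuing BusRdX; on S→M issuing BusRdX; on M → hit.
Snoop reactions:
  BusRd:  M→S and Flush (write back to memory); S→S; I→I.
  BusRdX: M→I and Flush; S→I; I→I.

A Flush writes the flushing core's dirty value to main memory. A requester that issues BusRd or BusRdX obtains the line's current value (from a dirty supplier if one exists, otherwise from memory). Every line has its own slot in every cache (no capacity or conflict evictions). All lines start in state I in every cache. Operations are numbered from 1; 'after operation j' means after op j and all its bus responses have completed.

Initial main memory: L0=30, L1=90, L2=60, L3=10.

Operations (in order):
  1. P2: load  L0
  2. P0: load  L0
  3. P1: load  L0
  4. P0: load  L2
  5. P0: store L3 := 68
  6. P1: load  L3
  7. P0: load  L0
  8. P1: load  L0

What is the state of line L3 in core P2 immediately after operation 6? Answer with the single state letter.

1. P2: load  L0  bus=[BusRd]  L0: P0=I P1=I P2=S  mem[L0]=30
2. P0: load  L0  bus=[BusRd]  L0: P0=S P1=I P2=S  mem[L0]=30
3. P1: load  L0  bus=[BusRd]  L0: P0=S P1=S P2=S  mem[L0]=30
4. P0: load  L2  bus=[BusRd]  L2: P0=S P1=I P2=I  mem[L2]=60
5. P0: store L3 := 68  bus=[BusRdX]  L3: P0=M P1=I P2=I  mem[L3]=10
6. P1: load  L3  bus=[BusRd,Flush]  L3: P0=S P1=S P2=I  mem[L3]=68
7. P0: load  L0  bus=[-]  L0: P0=S P1=S P2=S  mem[L0]=30
8. P1: load  L0  bus=[-]  L0: P0=S P1=S P2=S  mem[L0]=30

state = I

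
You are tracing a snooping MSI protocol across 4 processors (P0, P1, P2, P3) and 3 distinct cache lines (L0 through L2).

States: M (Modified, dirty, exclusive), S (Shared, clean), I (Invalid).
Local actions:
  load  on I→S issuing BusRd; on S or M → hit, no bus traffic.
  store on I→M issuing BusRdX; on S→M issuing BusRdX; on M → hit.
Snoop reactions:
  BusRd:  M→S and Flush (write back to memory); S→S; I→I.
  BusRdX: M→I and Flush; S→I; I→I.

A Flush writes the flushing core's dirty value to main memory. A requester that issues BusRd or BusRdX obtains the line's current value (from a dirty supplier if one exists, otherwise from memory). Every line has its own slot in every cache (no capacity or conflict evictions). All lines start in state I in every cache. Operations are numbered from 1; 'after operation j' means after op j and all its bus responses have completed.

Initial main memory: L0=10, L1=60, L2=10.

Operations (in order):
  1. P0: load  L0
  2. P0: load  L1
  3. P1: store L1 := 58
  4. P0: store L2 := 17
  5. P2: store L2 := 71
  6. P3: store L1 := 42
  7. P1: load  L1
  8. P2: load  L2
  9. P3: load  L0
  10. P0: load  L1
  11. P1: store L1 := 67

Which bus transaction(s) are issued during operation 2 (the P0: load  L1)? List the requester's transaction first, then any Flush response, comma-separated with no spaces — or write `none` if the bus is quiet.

step 1: P0: load  L0  ⟶  SIII  (L0)  txn=BusRd  M[L0]=10
step 2: P0: load  L1  ⟶  SIII  (L1)  txn=BusRd  M[L1]=60
step 3: P1: store L1 := 58  ⟶  IMII  (L1)  txn=BusRdX  M[L1]=60
step 4: P0: store L2 := 17  ⟶  MIII  (L2)  txn=BusRdX  M[L2]=10
step 5: P2: store L2 := 71  ⟶  IIMI  (L2)  txn=BusRdX+Flush  M[L2]=17
step 6: P3: store L1 := 42  ⟶  IIIM  (L1)  txn=BusRdX+Flush  M[L1]=58
step 7: P1: load  L1  ⟶  ISIS  (L1)  txn=BusRd+Flush  M[L1]=42
step 8: P2: load  L2  ⟶  IIMI  (L2)  txn=∅  M[L2]=17
step 9: P3: load  L0  ⟶  SIIS  (L0)  txn=BusRd  M[L0]=10
step 10: P0: load  L1  ⟶  SSIS  (L1)  txn=BusRd  M[L1]=42
step 11: P1: store L1 := 67  ⟶  IMII  (L1)  txn=BusRdX  M[L1]=42

bus = BusRd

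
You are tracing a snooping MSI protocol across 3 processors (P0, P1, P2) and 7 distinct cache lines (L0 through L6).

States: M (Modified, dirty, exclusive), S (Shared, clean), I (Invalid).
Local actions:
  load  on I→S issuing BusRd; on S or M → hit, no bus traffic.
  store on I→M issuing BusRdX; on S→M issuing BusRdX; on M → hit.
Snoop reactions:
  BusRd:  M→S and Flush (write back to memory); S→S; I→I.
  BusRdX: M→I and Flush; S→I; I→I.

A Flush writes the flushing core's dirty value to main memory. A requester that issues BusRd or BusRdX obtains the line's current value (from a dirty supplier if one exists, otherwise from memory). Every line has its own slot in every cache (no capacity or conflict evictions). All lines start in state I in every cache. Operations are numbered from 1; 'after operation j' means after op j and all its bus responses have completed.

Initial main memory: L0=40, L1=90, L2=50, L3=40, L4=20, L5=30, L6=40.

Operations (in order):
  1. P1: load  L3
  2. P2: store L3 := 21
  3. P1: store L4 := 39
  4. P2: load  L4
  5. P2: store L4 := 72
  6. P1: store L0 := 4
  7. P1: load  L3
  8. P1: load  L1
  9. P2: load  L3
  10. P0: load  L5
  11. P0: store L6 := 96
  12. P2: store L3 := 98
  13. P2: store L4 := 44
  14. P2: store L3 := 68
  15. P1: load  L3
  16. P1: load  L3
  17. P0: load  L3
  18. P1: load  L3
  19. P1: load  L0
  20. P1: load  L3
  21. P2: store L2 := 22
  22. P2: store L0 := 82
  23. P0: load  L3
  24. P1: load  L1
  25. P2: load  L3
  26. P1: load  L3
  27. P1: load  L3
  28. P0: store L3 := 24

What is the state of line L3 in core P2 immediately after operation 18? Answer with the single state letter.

state = S

1. P1: load  L3  bus=[BusRd]  L3: P0=I P1=S P2=I  mem[L3]=40
2. P2: store L3 := 21  bus=[BusRdX]  L3: P0=I P1=I P2=M  mem[L3]=40
3. P1: store L4 := 39  bus=[BusRdX]  L4: P0=I P1=M P2=I  mem[L4]=20
4. P2: load  L4  bus=[BusRd,Flush]  L4: P0=I P1=S P2=S  mem[L4]=39
5. P2: store L4 := 72  bus=[BusRdX]  L4: P0=I P1=I P2=M  mem[L4]=39
6. P1: store L0 := 4  bus=[BusRdX]  L0: P0=I P1=M P2=I  mem[L0]=40
7. P1: load  L3  bus=[BusRd,Flush]  L3: P0=I P1=S P2=S  mem[L3]=21
8. P1: load  L1  bus=[BusRd]  L1: P0=I P1=S P2=I  mem[L1]=90
9. P2: load  L3  bus=[-]  L3: P0=I P1=S P2=S  mem[L3]=21
10. P0: load  L5  bus=[BusRd]  L5: P0=S P1=I P2=I  mem[L5]=30
11. P0: store L6 := 96  bus=[BusRdX]  L6: P0=M P1=I P2=I  mem[L6]=40
12. P2: store L3 := 98  bus=[BusRdX]  L3: P0=I P1=I P2=M  mem[L3]=21
13. P2: store L4 := 44  bus=[-]  L4: P0=I P1=I P2=M  mem[L4]=39
14. P2: store L3 := 68  bus=[-]  L3: P0=I P1=I P2=M  mem[L3]=21
15. P1: load  L3  bus=[BusRd,Flush]  L3: P0=I P1=S P2=S  mem[L3]=68
16. P1: load  L3  bus=[-]  L3: P0=I P1=S P2=S  mem[L3]=68
17. P0: load  L3  bus=[BusRd]  L3: P0=S P1=S P2=S  mem[L3]=68
18. P1: load  L3  bus=[-]  L3: P0=S P1=S P2=S  mem[L3]=68
19. P1: load  L0  bus=[-]  L0: P0=I P1=M P2=I  mem[L0]=40
20. P1: load  L3  bus=[-]  L3: P0=S P1=S P2=S  mem[L3]=68
21. P2: store L2 := 22  bus=[BusRdX]  L2: P0=I P1=I P2=M  mem[L2]=50
22. P2: store L0 := 82  bus=[BusRdX,Flush]  L0: P0=I P1=I P2=M  mem[L0]=4
23. P0: load  L3  bus=[-]  L3: P0=S P1=S P2=S  mem[L3]=68
24. P1: load  L1  bus=[-]  L1: P0=I P1=S P2=I  mem[L1]=90
25. P2: load  L3  bus=[-]  L3: P0=S P1=S P2=S  mem[L3]=68
26. P1: load  L3  bus=[-]  L3: P0=S P1=S P2=S  mem[L3]=68
27. P1: load  L3  bus=[-]  L3: P0=S P1=S P2=S  mem[L3]=68
28. P0: store L3 := 24  bus=[BusRdX]  L3: P0=M P1=I P2=I  mem[L3]=68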